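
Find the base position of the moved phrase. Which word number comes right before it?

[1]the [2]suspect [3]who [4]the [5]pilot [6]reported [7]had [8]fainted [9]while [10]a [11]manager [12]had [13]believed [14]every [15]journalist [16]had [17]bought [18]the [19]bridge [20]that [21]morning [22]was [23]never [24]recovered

The displaced element is "the suspect" (word 2).
It is linked across 1 clause boundary (Ø).
It functions as the subject of "fainted", so the gap sits immediately after word 6 ("reported").
Base order: The pilot reported the suspect had fainted while a manager had believed every journalist had bought the bridge that morning.

6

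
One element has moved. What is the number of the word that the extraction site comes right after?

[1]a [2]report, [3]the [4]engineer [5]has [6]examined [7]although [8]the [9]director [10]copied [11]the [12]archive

6

The displaced element is "a report" (word 2).
It functions as the direct object of "examined", so the gap sits immediately after word 6 ("examined").
Base order: The engineer has examined a report although the director copied the archive.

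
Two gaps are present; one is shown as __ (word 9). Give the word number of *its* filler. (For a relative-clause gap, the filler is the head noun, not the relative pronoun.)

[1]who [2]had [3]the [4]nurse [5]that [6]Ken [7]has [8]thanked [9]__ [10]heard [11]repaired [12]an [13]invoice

4

The marked gap is inside the relative clause, the direct object of "thanked".
Its filler is the head noun "nurse" (via "that"), at word 4.
(The other dependency links word 1 to a gap after word 10.)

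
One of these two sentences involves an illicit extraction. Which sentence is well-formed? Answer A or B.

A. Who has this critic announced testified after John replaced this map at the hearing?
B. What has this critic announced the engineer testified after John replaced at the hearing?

A

In B, the wh-phrase is extracted from inside an adjunct island (introduced by "after"), which blocks movement.
In A, the extraction path crosses only that-complement boundaries, which are transparent.
So A is grammatical.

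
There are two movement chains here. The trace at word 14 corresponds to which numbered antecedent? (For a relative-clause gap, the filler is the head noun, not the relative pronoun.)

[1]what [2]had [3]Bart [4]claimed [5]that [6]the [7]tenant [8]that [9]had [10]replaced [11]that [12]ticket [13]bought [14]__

The marked gap is the direct object of "bought".
Its filler is the fronted wh-phrase "what", at word 1.
(The other dependency links word 7 to a gap after word 8.)

1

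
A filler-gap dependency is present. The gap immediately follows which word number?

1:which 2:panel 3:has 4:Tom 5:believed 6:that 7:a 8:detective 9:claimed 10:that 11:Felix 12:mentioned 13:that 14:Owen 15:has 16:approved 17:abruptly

The displaced element is "which panel" (word 2).
It is linked across 3 clause boundaries (that → that → that).
It functions as the direct object of "approved", so the gap sits immediately after word 16 ("approved").
Base order: Tom has believed that a detective claimed that Felix mentioned that Owen has approved which panel abruptly.

16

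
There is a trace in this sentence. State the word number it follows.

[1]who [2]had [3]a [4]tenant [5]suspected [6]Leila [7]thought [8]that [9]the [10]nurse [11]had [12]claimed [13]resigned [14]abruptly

12

The displaced element is "who" (word 1).
It is linked across 3 clause boundaries (Ø → that → Ø).
It functions as the subject of "resigned", so the gap sits immediately after word 12 ("claimed").
Base order: A tenant had suspected Leila thought that the nurse had claimed that who resigned abruptly.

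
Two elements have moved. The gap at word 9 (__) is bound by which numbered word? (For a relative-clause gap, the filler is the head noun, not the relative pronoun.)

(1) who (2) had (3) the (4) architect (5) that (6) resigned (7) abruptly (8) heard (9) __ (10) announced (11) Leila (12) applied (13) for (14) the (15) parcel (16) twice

1

The marked gap is the subject of "announced".
Its filler is the fronted wh-phrase "who", at word 1.
(The other dependency links word 4 to a gap after word 5.)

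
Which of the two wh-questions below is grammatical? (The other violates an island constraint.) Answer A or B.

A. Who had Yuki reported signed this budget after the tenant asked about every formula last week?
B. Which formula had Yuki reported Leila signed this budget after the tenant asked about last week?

In B, the wh-phrase is extracted from inside an adjunct island (introduced by "after"), which blocks movement.
In A, the extraction path crosses only that-complement boundaries, which are transparent.
So A is grammatical.

A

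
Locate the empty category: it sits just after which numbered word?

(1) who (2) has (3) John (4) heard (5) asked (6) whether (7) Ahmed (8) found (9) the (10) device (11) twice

The displaced element is "who" (word 1).
It is linked across 1 clause boundary (Ø).
It functions as the subject of "asked", so the gap sits immediately after word 4 ("heard").
Base order: John has heard that who asked whether Ahmed found the device twice.

4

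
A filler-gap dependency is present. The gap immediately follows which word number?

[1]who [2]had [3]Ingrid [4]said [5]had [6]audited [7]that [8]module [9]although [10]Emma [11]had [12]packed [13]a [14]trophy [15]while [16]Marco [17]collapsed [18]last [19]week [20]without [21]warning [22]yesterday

The displaced element is "who" (word 1).
It is linked across 1 clause boundary (Ø).
It functions as the subject of "audited", so the gap sits immediately after word 4 ("said").
Base order: Ingrid had said that who had audited that module although Emma had packed a trophy while Marco collapsed last week without warning yesterday.

4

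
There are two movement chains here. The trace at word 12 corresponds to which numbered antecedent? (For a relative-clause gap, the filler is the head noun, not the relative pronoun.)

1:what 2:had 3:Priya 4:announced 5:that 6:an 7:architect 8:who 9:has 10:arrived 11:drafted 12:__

1

The marked gap is the direct object of "drafted".
Its filler is the fronted wh-phrase "what", at word 1.
(The other dependency links word 7 to a gap after word 8.)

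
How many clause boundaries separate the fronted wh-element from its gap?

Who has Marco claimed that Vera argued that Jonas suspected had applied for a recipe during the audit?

"who" is extracted from the subject of "applied".
Boundaries crossed, outermost first: [that], [that], [Ø] — 3 in total.

3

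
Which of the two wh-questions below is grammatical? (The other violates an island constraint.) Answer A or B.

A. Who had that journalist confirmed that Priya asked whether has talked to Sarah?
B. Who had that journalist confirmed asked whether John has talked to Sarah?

In A, the wh-phrase is extracted from inside a wh-island (introduced by "whether"), which blocks movement.
In B, the extraction path crosses only that-complement boundaries, which are transparent.
So B is grammatical.

B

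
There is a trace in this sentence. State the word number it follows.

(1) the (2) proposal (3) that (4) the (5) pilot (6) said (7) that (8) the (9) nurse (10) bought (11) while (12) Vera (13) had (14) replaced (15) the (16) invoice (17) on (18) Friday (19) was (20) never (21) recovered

10

The displaced element is "the proposal" (word 2).
It is linked across 1 clause boundary (that).
It functions as the direct object of "bought", so the gap sits immediately after word 10 ("bought").
Base order: The pilot said that the nurse bought the proposal while Vera had replaced the invoice on Friday.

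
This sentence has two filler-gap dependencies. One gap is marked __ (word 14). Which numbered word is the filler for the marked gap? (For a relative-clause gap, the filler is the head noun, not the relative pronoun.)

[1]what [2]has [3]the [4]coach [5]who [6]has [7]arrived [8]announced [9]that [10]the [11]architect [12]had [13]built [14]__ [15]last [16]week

1

The marked gap is the direct object of "built".
Its filler is the fronted wh-phrase "what", at word 1.
(The other dependency links word 4 to a gap after word 5.)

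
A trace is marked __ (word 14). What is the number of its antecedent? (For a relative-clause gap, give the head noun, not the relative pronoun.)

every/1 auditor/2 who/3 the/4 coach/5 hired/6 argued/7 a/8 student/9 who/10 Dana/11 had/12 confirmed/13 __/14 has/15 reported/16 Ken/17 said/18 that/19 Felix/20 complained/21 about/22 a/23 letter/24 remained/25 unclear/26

The gap at 14 is the subject of "reported", inside a relative clause.
The relative pronoun is "who" (word 10); it is bound by the head noun immediately before it.
Its filler is the head noun "student", at word 9.

9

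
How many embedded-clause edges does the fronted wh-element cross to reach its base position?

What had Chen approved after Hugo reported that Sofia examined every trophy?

"what" originates inside the matrix clause — no clause boundary is crossed.

0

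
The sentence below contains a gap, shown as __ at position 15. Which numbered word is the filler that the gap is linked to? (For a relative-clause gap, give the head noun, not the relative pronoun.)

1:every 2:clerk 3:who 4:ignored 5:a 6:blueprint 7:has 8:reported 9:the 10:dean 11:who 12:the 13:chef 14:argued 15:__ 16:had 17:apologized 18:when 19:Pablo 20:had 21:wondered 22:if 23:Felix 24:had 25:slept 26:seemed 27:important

The gap at 15 is the subject of "apologized", inside a relative clause.
The relative pronoun is "who" (word 11); it is bound by the head noun immediately before it.
Its filler is the head noun "dean", at word 10.

10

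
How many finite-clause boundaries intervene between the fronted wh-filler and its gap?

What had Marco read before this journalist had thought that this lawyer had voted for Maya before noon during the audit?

0

"what" originates inside the matrix clause — no clause boundary is crossed.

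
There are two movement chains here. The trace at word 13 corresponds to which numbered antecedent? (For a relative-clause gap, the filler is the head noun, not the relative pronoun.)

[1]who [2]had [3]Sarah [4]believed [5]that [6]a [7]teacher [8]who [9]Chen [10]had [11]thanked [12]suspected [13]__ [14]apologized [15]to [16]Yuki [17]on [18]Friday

1

The marked gap is the subject of "apologized".
Its filler is the fronted wh-phrase "who", at word 1.
(The other dependency links word 7 to a gap after word 11.)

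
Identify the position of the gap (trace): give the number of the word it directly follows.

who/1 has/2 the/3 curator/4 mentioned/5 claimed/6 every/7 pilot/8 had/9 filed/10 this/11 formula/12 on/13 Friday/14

The displaced element is "who" (word 1).
It is linked across 1 clause boundary (Ø).
It functions as the subject of "claimed", so the gap sits immediately after word 5 ("mentioned").
Base order: The curator has mentioned who claimed every pilot had filed this formula on Friday.

5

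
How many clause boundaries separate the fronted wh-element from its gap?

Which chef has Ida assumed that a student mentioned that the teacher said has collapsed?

3

"which chef" is extracted from the subject of "collapsed".
Boundaries crossed, outermost first: [that], [that], [Ø] — 3 in total.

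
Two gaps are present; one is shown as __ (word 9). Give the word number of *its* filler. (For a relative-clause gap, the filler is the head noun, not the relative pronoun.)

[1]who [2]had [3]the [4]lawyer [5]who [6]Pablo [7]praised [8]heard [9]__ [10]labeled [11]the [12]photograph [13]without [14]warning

1

The marked gap is the subject of "labeled".
Its filler is the fronted wh-phrase "who", at word 1.
(The other dependency links word 4 to a gap after word 7.)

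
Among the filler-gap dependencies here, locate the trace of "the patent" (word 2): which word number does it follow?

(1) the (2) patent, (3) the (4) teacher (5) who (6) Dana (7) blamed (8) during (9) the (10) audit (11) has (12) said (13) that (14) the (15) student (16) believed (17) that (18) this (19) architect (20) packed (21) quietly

The displaced element is "the patent" (word 2).
It is linked across 2 clause boundaries (that → that).
It functions as the direct object of "packed", so the gap sits immediately after word 20 ("packed").
Base order: The teacher who Dana blamed during the audit has said that the student believed that this architect packed the patent quietly.

20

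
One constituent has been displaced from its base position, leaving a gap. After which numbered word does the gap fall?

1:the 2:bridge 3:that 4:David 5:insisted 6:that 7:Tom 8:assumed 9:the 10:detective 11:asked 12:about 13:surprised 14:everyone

The displaced element is "the bridge" (word 2).
It is linked across 2 clause boundaries (that → Ø).
It functions as the object of the preposition "about" of "asked", so the gap sits immediately after word 12 ("about").
Base order: David insisted that Tom assumed the detective asked about the bridge.

12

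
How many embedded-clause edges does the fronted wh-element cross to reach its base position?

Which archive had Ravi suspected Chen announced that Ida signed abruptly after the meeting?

2

"which archive" is extracted from the object of "signed".
Boundaries crossed, outermost first: [Ø], [that] — 2 in total.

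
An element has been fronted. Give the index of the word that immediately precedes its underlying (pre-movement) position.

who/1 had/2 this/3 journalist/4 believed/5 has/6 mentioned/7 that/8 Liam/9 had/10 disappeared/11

5

The displaced element is "who" (word 1).
It is linked across 1 clause boundary (Ø).
It functions as the subject of "mentioned", so the gap sits immediately after word 5 ("believed").
Base order: This journalist had believed who has mentioned that Liam had disappeared.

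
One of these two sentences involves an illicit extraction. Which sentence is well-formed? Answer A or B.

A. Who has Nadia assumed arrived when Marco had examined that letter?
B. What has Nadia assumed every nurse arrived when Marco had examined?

A

In B, the wh-phrase is extracted from inside an adjunct island (introduced by "when"), which blocks movement.
In A, the extraction path crosses only that-complement boundaries, which are transparent.
So A is grammatical.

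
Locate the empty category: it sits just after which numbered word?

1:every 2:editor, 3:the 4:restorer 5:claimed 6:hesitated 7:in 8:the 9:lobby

The displaced element is "every editor" (word 2).
It is linked across 1 clause boundary (Ø).
It functions as the subject of "hesitated", so the gap sits immediately after word 5 ("claimed").
Base order: The restorer claimed that every editor hesitated in the lobby.

5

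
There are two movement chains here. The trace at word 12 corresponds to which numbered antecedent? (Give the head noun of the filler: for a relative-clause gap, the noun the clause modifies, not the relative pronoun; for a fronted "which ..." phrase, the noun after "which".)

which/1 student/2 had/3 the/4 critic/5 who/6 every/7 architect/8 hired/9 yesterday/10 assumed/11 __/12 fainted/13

2

The marked gap is the subject of "fainted".
Its filler is the fronted wh-phrase "which student", at word 2.
(The other dependency links word 5 to a gap after word 9.)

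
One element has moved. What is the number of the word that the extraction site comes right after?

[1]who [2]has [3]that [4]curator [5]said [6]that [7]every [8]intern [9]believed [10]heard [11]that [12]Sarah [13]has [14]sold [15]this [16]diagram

9

The displaced element is "who" (word 1).
It is linked across 2 clause boundaries (that → Ø).
It functions as the subject of "heard", so the gap sits immediately after word 9 ("believed").
Base order: That curator has said that every intern believed that who heard that Sarah has sold this diagram.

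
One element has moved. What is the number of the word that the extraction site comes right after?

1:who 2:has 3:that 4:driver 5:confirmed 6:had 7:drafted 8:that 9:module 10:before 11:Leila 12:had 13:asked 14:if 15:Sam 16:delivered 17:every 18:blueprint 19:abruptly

5

The displaced element is "who" (word 1).
It is linked across 1 clause boundary (Ø).
It functions as the subject of "drafted", so the gap sits immediately after word 5 ("confirmed").
Base order: That driver has confirmed who had drafted that module before Leila had asked if Sam delivered every blueprint abruptly.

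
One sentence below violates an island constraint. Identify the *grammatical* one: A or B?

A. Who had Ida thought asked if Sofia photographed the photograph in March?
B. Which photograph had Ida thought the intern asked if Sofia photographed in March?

In B, the wh-phrase is extracted from inside a wh-island (introduced by "if"), which blocks movement.
In A, the extraction path crosses only that-complement boundaries, which are transparent.
So A is grammatical.

A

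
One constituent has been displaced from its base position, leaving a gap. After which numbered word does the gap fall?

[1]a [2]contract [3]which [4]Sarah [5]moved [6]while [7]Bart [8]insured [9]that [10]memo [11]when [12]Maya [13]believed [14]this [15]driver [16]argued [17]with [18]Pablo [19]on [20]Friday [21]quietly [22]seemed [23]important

The displaced element is "a contract" (word 2).
It functions as the direct object of "moved", so the gap sits immediately after word 5 ("moved").
Base order: Sarah moved a contract while Bart insured that memo when Maya believed this driver argued with Pablo on Friday quietly.

5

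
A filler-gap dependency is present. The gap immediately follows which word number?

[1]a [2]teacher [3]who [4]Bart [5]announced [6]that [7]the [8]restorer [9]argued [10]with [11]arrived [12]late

The displaced element is "a teacher" (word 2).
It is linked across 1 clause boundary (that).
It functions as the object of the preposition "with" of "argued", so the gap sits immediately after word 10 ("with").
Base order: Bart announced that the restorer argued with a teacher.

10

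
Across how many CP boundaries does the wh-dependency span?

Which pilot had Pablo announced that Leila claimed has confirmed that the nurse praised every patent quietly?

2

"which pilot" is extracted from the subject of "confirmed".
Boundaries crossed, outermost first: [that], [Ø] — 2 in total.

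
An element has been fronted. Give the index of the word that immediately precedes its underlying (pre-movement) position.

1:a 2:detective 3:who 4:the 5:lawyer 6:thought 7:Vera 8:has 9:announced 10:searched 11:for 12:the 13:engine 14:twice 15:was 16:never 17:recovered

9

The displaced element is "a detective" (word 2).
It is linked across 2 clause boundaries (Ø → Ø).
It functions as the subject of "searched", so the gap sits immediately after word 9 ("announced").
Base order: The lawyer thought Vera has announced that a detective searched for the engine twice.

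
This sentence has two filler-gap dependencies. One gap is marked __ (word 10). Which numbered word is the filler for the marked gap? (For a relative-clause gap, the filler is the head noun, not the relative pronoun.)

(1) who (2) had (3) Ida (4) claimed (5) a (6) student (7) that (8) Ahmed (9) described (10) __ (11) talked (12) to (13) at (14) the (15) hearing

6

The marked gap is inside the relative clause, the direct object of "described".
Its filler is the head noun "student" (via "that"), at word 6.
(The other dependency links word 1 to a gap after word 12.)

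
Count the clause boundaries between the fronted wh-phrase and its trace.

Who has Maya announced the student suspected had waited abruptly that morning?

"who" is extracted from the subject of "waited".
Boundaries crossed, outermost first: [Ø], [Ø] — 2 in total.

2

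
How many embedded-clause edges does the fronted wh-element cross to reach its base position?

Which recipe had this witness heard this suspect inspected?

1

"which recipe" is extracted from the object of "inspected".
Boundaries crossed, outermost first: [Ø] — 1 in total.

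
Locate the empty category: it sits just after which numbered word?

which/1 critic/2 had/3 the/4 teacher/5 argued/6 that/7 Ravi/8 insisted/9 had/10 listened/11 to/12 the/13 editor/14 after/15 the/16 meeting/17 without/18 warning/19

9

The displaced element is "which critic" (word 2).
It is linked across 2 clause boundaries (that → Ø).
It functions as the subject of "listened", so the gap sits immediately after word 9 ("insisted").
Base order: The teacher had argued that Ravi insisted that which critic had listened to the editor after the meeting without warning.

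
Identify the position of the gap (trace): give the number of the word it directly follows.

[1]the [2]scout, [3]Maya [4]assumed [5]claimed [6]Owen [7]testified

4

The displaced element is "the scout" (word 2).
It is linked across 1 clause boundary (Ø).
It functions as the subject of "claimed", so the gap sits immediately after word 4 ("assumed").
Base order: Maya assumed the scout claimed Owen testified.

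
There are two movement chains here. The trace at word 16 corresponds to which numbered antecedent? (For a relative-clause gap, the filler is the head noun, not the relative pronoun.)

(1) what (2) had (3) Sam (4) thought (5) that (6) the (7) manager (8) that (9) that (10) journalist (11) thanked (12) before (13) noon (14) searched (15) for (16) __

The marked gap is the object of the preposition "for" of "searched".
Its filler is the fronted wh-phrase "what", at word 1.
(The other dependency links word 7 to a gap after word 11.)

1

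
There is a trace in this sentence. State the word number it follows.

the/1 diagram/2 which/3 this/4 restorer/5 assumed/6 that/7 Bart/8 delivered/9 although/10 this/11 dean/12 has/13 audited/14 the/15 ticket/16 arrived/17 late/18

The displaced element is "the diagram" (word 2).
It is linked across 1 clause boundary (that).
It functions as the direct object of "delivered", so the gap sits immediately after word 9 ("delivered").
Base order: This restorer assumed that Bart delivered the diagram although this dean has audited the ticket.

9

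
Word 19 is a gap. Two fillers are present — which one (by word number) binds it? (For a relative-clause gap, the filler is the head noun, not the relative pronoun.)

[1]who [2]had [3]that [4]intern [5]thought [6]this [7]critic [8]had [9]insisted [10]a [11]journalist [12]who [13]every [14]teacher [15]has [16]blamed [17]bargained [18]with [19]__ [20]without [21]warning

The marked gap is the object of the preposition "with" of "bargained".
Its filler is the fronted wh-phrase "who", at word 1.
(The other dependency links word 11 to a gap after word 16.)

1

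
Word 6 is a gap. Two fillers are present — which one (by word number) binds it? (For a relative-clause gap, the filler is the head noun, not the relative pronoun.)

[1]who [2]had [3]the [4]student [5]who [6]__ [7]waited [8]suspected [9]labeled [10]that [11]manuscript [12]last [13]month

4

The marked gap is inside the relative clause, the subject of "waited".
Its filler is the head noun "student" (via "who"), at word 4.
(The other dependency links word 1 to a gap after word 8.)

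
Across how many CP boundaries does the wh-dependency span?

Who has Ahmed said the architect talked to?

1

"who" is extracted from the PP object of "talked".
Boundaries crossed, outermost first: [Ø] — 1 in total.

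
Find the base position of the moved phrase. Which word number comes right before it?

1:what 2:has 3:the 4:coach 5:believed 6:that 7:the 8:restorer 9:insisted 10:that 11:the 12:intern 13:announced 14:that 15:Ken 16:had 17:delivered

The displaced element is "what" (word 1).
It is linked across 3 clause boundaries (that → that → that).
It functions as the direct object of "delivered", so the gap sits immediately after word 17 ("delivered").
Base order: The coach has believed that the restorer insisted that the intern announced that Ken had delivered what.

17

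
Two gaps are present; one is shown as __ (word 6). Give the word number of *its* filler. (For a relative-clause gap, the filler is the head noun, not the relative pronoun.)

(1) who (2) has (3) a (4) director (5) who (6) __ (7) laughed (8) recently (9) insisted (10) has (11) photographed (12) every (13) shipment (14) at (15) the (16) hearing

The marked gap is inside the relative clause, the subject of "laughed".
Its filler is the head noun "director" (via "who"), at word 4.
(The other dependency links word 1 to a gap after word 9.)

4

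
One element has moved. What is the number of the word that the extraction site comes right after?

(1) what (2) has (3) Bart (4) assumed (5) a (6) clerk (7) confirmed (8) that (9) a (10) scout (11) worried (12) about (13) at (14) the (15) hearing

12

The displaced element is "what" (word 1).
It is linked across 2 clause boundaries (Ø → that).
It functions as the object of the preposition "about" of "worried", so the gap sits immediately after word 12 ("about").
Base order: Bart has assumed a clerk confirmed that a scout worried about what at the hearing.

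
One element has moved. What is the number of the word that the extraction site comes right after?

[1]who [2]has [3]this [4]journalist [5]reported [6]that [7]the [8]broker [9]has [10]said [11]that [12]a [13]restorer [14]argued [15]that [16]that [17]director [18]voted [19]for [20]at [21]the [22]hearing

19

The displaced element is "who" (word 1).
It is linked across 3 clause boundaries (that → that → that).
It functions as the object of the preposition "for" of "voted", so the gap sits immediately after word 19 ("for").
Base order: This journalist has reported that the broker has said that a restorer argued that that director voted for who at the hearing.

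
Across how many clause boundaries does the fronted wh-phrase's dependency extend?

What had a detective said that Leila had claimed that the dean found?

"what" is extracted from the object of "found".
Boundaries crossed, outermost first: [that], [that] — 2 in total.

2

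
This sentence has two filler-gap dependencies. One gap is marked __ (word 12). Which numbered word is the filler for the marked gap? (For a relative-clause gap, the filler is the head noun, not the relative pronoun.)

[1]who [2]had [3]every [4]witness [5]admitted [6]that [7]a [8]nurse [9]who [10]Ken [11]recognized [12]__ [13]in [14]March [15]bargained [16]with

8

The marked gap is inside the relative clause, the direct object of "recognized".
Its filler is the head noun "nurse" (via "who"), at word 8.
(The other dependency links word 1 to a gap after word 16.)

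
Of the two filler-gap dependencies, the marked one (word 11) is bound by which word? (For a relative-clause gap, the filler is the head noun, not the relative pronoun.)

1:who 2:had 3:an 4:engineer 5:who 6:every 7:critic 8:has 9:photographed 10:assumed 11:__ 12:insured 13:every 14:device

The marked gap is the subject of "insured".
Its filler is the fronted wh-phrase "who", at word 1.
(The other dependency links word 4 to a gap after word 9.)

1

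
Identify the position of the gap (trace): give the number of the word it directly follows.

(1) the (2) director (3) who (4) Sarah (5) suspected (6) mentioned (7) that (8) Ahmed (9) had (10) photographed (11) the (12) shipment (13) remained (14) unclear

5

The displaced element is "the director" (word 2).
It is linked across 1 clause boundary (Ø).
It functions as the subject of "mentioned", so the gap sits immediately after word 5 ("suspected").
Base order: Sarah suspected that the director mentioned that Ahmed had photographed the shipment.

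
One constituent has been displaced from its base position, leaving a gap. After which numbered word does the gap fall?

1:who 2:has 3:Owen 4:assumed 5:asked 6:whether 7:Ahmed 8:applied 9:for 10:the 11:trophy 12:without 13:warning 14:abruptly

4

The displaced element is "who" (word 1).
It is linked across 1 clause boundary (Ø).
It functions as the subject of "asked", so the gap sits immediately after word 4 ("assumed").
Base order: Owen has assumed that who asked whether Ahmed applied for the trophy without warning abruptly.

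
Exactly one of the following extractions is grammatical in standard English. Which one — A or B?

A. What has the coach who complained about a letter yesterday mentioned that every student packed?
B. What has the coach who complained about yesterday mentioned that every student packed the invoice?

In B, the wh-phrase is extracted from inside a complex-NP island (relative clause) (introduced by "who"), which blocks movement.
In A, the extraction path crosses only that-complement boundaries, which are transparent.
So A is grammatical.

A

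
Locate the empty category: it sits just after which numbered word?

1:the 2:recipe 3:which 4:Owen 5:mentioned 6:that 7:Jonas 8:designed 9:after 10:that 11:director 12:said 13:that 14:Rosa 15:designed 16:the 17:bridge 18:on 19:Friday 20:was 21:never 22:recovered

8

The displaced element is "the recipe" (word 2).
It is linked across 1 clause boundary (that).
It functions as the direct object of "designed", so the gap sits immediately after word 8 ("designed").
Base order: Owen mentioned that Jonas designed the recipe after that director said that Rosa designed the bridge on Friday.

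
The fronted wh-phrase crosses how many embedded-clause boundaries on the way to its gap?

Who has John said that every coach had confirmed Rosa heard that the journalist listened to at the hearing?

3

"who" is extracted from the PP object of "listened".
Boundaries crossed, outermost first: [that], [Ø], [that] — 3 in total.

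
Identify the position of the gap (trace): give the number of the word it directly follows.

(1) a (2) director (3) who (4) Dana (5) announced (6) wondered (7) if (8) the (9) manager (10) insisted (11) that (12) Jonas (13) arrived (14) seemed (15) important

5

The displaced element is "a director" (word 2).
It is linked across 1 clause boundary (Ø).
It functions as the subject of "wondered", so the gap sits immediately after word 5 ("announced").
Base order: Dana announced a director wondered if the manager insisted that Jonas arrived.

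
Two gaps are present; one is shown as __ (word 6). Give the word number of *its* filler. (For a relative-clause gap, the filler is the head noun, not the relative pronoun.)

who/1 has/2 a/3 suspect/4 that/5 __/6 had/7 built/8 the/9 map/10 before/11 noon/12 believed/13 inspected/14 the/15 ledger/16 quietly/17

The marked gap is inside the relative clause, the subject of "built".
Its filler is the head noun "suspect" (via "that"), at word 4.
(The other dependency links word 1 to a gap after word 13.)

4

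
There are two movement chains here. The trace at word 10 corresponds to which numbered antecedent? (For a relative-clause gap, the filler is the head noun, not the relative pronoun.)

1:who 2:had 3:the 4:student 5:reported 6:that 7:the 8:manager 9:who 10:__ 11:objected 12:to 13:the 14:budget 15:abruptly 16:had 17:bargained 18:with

The marked gap is inside the relative clause, the subject of "objected".
Its filler is the head noun "manager" (via "who"), at word 8.
(The other dependency links word 1 to a gap after word 18.)

8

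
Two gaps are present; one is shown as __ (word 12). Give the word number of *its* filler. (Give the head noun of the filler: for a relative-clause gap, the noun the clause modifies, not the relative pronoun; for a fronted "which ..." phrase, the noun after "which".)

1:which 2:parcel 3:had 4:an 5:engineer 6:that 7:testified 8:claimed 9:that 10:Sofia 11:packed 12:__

2

The marked gap is the direct object of "packed".
Its filler is the fronted wh-phrase "which parcel", at word 2.
(The other dependency links word 5 to a gap after word 6.)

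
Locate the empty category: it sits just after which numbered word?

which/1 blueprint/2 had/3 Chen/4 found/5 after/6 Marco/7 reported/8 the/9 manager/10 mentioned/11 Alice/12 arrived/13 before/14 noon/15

The displaced element is "which blueprint" (word 2).
It functions as the direct object of "found", so the gap sits immediately after word 5 ("found").
Base order: Chen had found which blueprint after Marco reported the manager mentioned Alice arrived before noon.

5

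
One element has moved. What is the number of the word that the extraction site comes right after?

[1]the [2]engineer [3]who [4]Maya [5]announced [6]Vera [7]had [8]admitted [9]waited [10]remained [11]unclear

The displaced element is "the engineer" (word 2).
It is linked across 2 clause boundaries (Ø → Ø).
It functions as the subject of "waited", so the gap sits immediately after word 8 ("admitted").
Base order: Maya announced Vera had admitted that the engineer waited.

8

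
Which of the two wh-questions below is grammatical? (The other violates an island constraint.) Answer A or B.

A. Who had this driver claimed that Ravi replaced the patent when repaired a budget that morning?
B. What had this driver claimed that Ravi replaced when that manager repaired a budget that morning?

B

In A, the wh-phrase is extracted from inside an adjunct island (introduced by "when"), which blocks movement.
In B, the extraction path crosses only that-complement boundaries, which are transparent.
So B is grammatical.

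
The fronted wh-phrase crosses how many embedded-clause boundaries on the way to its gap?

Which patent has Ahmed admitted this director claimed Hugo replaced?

"which patent" is extracted from the object of "replaced".
Boundaries crossed, outermost first: [Ø], [Ø] — 2 in total.

2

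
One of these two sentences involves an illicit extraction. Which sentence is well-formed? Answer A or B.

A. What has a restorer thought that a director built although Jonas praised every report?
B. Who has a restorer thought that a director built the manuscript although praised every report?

A

In B, the wh-phrase is extracted from inside an adjunct island (introduced by "although"), which blocks movement.
In A, the extraction path crosses only that-complement boundaries, which are transparent.
So A is grammatical.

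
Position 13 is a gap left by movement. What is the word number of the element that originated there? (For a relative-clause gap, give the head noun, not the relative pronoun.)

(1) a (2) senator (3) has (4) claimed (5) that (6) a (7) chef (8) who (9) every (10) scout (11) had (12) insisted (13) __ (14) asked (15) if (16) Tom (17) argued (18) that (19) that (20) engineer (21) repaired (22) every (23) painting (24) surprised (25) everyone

The gap at 13 is the subject of "asked", inside a relative clause.
The relative pronoun is "who" (word 8); it is bound by the head noun immediately before it.
Its filler is the head noun "chef", at word 7.

7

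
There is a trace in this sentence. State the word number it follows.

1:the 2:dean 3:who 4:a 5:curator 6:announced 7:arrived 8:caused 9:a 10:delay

The displaced element is "the dean" (word 2).
It is linked across 1 clause boundary (Ø).
It functions as the subject of "arrived", so the gap sits immediately after word 6 ("announced").
Base order: A curator announced that the dean arrived.

6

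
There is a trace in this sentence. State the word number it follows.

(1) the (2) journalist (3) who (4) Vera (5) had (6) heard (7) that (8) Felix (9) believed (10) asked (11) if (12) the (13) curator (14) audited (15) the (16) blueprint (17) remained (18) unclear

The displaced element is "the journalist" (word 2).
It is linked across 2 clause boundaries (that → Ø).
It functions as the subject of "asked", so the gap sits immediately after word 9 ("believed").
Base order: Vera had heard that Felix believed that the journalist asked if the curator audited the blueprint.

9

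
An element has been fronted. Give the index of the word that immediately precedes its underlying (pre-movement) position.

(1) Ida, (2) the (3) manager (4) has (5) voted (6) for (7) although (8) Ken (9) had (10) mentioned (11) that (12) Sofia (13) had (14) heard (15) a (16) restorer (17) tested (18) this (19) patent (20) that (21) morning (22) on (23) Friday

The displaced element is "Ida" (word 1).
It functions as the object of the preposition "for" of "voted", so the gap sits immediately after word 6 ("for").
Base order: The manager has voted for Ida although Ken had mentioned that Sofia had heard a restorer tested this patent that morning on Friday.

6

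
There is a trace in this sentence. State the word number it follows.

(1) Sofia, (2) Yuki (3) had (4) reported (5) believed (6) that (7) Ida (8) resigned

4

The displaced element is "Sofia" (word 1).
It is linked across 1 clause boundary (Ø).
It functions as the subject of "believed", so the gap sits immediately after word 4 ("reported").
Base order: Yuki had reported that Sofia believed that Ida resigned.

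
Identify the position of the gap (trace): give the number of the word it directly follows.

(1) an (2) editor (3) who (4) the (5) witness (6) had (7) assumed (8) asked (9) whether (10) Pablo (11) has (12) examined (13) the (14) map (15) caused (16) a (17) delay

The displaced element is "an editor" (word 2).
It is linked across 1 clause boundary (Ø).
It functions as the subject of "asked", so the gap sits immediately after word 7 ("assumed").
Base order: The witness had assumed an editor asked whether Pablo has examined the map.

7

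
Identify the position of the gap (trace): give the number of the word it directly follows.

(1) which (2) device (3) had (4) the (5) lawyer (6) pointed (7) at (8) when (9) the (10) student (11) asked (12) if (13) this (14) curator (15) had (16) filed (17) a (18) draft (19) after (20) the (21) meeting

The displaced element is "which device" (word 2).
It functions as the object of the preposition "at" of "pointed", so the gap sits immediately after word 7 ("at").
Base order: The lawyer had pointed at which device when the student asked if this curator had filed a draft after the meeting.

7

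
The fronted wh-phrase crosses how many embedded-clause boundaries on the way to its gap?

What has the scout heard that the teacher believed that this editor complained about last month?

"what" is extracted from the PP object of "complained".
Boundaries crossed, outermost first: [that], [that] — 2 in total.

2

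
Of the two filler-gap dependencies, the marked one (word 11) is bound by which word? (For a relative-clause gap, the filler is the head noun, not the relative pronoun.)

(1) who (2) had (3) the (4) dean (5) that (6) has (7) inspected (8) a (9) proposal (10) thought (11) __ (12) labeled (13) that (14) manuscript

The marked gap is the subject of "labeled".
Its filler is the fronted wh-phrase "who", at word 1.
(The other dependency links word 4 to a gap after word 5.)

1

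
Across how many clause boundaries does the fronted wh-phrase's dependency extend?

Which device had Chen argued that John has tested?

1

"which device" is extracted from the object of "tested".
Boundaries crossed, outermost first: [that] — 1 in total.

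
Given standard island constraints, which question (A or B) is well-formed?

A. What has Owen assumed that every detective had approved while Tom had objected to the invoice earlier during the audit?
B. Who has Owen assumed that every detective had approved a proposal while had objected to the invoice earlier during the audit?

A

In B, the wh-phrase is extracted from inside an adjunct island (introduced by "while"), which blocks movement.
In A, the extraction path crosses only that-complement boundaries, which are transparent.
So A is grammatical.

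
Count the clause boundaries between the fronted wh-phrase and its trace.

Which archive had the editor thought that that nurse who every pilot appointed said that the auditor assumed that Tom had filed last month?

"which archive" is extracted from the object of "filed".
Boundaries crossed, outermost first: [that], [that], [that] — 3 in total.

3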